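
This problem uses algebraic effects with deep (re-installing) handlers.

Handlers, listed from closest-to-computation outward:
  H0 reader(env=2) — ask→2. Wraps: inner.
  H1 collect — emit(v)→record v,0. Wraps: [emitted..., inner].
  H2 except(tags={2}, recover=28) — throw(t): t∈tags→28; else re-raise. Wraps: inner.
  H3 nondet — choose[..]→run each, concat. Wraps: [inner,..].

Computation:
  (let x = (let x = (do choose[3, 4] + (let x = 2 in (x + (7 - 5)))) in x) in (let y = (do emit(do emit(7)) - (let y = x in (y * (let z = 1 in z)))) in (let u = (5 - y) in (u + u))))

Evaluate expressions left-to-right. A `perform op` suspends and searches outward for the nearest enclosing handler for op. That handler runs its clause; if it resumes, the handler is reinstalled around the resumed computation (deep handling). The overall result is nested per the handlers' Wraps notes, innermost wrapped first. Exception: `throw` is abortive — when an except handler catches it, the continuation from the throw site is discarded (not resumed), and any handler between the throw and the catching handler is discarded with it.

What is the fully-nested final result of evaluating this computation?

Evaluation trace:
choose[3, 4] @ H3
  branch[0] choose=3:
    emit(7) @ H1 ⇒ out+=7
    emit(0) @ H1 ⇒ out+=0
    H0 returns 24
    H1 returns [7, 0, 24]
    H2 returns [7, 0, 24]
    H3 returns [[7, 0, 24]]
  branch[1] choose=4:
    emit(7) @ H1 ⇒ out+=7
    emit(0) @ H1 ⇒ out+=0
    H0 returns 26
    H1 returns [7, 0, 26]
    H2 returns [7, 0, 26]
    H3 returns [[7, 0, 26]]
= [[7, 0, 24], [7, 0, 26]]

Answer: [[7, 0, 24], [7, 0, 26]]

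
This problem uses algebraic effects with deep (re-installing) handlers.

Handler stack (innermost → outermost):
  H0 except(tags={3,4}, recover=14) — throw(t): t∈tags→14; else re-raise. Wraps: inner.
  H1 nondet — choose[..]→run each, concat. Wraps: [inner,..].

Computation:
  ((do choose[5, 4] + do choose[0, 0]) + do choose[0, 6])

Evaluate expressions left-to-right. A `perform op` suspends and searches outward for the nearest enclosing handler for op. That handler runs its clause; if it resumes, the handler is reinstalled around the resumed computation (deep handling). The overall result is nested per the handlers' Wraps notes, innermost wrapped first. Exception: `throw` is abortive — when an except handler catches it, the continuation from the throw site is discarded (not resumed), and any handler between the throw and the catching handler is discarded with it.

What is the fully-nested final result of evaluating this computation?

Working:
choose[5, 4] @ H1
  branch[0] choose=5:
    choose[0, 0] @ H1
      branch[0] choose=0:
        choose[0, 6] @ H1
          branch[0] choose=0:
            H0 returns 5
            H1 returns [5]
          branch[1] choose=6:
            H0 returns 11
            H1 returns [11]
      branch[1] choose=0:
        choose[0, 6] @ H1
          branch[0] choose=0:
            H0 returns 5
            H1 returns [5]
          branch[1] choose=6:
            H0 returns 11
            H1 returns [11]
  branch[1] choose=4:
    choose[0, 0] @ H1
      branch[0] choose=0:
        choose[0, 6] @ H1
          branch[0] choose=0:
            H0 returns 4
            H1 returns [4]
          branch[1] choose=6:
            H0 returns 10
            H1 returns [10]
      branch[1] choose=0:
        choose[0, 6] @ H1
          branch[0] choose=0:
            H0 returns 4
            H1 returns [4]
          branch[1] choose=6:
            H0 returns 10
            H1 returns [10]
= [5, 11, 5, 11, 4, 10, 4, 10]

Answer: [5, 11, 5, 11, 4, 10, 4, 10]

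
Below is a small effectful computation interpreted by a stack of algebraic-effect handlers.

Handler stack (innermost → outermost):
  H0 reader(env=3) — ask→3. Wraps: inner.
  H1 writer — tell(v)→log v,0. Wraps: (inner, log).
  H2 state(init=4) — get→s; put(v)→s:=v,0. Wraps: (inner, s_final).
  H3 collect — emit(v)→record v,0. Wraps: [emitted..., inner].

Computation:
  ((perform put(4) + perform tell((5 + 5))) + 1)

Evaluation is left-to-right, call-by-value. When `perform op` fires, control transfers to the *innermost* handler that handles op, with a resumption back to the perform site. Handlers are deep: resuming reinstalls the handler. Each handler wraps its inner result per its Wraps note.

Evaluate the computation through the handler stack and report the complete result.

Answer: [((1, (10)), 4)]

Evaluation trace:
put(4) @ H2 ⇒ s:=4
tell(10) @ H1 ⇒ log+=10
H0 returns 1
H1 returns (1, (10))
H2 returns ((1, (10)), 4)
H3 returns [((1, (10)), 4)]
= [((1, (10)), 4)]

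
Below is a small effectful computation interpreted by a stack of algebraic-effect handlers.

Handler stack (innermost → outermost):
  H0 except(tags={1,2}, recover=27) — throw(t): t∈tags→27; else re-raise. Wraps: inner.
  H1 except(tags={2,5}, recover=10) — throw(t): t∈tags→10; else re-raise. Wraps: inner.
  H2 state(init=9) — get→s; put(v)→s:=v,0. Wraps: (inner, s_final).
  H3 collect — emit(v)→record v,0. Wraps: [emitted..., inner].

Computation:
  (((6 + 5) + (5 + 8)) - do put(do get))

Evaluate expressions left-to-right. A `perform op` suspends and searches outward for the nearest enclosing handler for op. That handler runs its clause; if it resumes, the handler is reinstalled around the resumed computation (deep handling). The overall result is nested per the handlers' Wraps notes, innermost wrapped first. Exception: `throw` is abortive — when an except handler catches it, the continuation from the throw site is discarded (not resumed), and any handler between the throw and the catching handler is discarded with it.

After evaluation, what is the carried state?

Answer: 9

Step-by-step:
get @ H2 ⇒ 9
put(9) @ H2 ⇒ s:=9
H0 returns 24
H1 returns 24
H2 returns (24, 9)
H3 returns [(24, 9)]
= [(24, 9)]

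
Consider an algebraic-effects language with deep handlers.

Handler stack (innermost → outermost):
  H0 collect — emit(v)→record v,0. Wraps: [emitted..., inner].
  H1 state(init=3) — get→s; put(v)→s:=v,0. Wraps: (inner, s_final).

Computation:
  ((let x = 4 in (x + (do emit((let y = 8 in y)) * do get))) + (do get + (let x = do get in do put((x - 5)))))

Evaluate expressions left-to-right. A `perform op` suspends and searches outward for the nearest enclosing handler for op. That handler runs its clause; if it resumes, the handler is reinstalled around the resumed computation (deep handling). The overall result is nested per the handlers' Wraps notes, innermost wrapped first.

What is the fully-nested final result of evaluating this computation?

Answer: ([8, 7], -2)

Step-by-step:
emit(8) @ H0 ⇒ out+=8
get @ H1 ⇒ 3
get @ H1 ⇒ 3
get @ H1 ⇒ 3
put(-2) @ H1 ⇒ s:=-2
H0 returns [8, 7]
H1 returns ([8, 7], -2)
= ([8, 7], -2)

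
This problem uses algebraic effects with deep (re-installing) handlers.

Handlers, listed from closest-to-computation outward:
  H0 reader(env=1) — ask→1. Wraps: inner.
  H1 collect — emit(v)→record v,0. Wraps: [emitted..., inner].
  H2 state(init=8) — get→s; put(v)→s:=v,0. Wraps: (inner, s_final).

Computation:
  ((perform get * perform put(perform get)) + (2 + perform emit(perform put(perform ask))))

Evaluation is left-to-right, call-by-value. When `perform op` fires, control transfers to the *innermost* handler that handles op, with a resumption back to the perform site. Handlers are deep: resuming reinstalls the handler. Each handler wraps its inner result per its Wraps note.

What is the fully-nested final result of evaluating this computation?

Answer: ([0, 2], 1)

Evaluation trace:
get @ H2 ⇒ 8
get @ H2 ⇒ 8
put(8) @ H2 ⇒ s:=8
ask @ H0 ⇒ 1
put(1) @ H2 ⇒ s:=1
emit(0) @ H1 ⇒ out+=0
H0 returns 2
H1 returns [0, 2]
H2 returns ([0, 2], 1)
= ([0, 2], 1)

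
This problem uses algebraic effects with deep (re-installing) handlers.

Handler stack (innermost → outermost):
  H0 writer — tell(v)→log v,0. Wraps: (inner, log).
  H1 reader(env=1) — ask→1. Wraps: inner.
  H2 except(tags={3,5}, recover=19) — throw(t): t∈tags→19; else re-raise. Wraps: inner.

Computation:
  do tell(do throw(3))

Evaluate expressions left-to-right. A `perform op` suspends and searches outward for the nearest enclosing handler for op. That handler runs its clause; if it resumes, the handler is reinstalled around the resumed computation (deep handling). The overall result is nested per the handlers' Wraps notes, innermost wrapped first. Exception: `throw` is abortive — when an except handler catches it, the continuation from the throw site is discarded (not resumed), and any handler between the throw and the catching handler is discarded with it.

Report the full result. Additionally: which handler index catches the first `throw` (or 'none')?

Step-by-step:
throw(3) @ H2 caught ⇒ 19
= 19

Answer: 19 ; first throw caught by: H2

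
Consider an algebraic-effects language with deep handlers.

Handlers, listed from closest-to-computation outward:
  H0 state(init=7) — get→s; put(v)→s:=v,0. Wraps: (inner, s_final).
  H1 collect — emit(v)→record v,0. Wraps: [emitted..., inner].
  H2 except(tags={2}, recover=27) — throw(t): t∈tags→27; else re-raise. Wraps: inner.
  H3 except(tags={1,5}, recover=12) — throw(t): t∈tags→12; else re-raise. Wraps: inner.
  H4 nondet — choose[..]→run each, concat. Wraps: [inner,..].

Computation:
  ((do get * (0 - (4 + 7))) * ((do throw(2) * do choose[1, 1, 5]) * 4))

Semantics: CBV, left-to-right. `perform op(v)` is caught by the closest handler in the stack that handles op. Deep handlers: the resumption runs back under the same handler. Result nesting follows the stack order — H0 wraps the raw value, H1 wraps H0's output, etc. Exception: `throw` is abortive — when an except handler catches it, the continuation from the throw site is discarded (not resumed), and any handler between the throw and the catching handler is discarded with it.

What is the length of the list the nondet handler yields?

Evaluation trace:
get @ H0 ⇒ 7
throw(2) @ H2 caught ⇒ 27
H3 returns 27
H4 returns [27]
= [27]

Answer: 1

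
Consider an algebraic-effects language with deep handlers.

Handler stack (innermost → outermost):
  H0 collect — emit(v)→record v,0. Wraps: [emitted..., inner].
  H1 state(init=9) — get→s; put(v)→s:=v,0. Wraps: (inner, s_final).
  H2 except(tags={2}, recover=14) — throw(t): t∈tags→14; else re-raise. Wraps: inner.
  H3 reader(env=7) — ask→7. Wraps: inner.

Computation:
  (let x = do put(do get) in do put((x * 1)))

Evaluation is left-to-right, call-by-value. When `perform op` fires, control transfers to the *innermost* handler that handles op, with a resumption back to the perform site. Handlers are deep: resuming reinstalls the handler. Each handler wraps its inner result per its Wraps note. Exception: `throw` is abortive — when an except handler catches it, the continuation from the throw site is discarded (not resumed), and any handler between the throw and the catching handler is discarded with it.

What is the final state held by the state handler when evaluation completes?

Step-by-step:
get @ H1 ⇒ 9
put(9) @ H1 ⇒ s:=9
put(0) @ H1 ⇒ s:=0
H0 returns [0]
H1 returns ([0], 0)
H2 returns ([0], 0)
H3 returns ([0], 0)
= ([0], 0)

Answer: 0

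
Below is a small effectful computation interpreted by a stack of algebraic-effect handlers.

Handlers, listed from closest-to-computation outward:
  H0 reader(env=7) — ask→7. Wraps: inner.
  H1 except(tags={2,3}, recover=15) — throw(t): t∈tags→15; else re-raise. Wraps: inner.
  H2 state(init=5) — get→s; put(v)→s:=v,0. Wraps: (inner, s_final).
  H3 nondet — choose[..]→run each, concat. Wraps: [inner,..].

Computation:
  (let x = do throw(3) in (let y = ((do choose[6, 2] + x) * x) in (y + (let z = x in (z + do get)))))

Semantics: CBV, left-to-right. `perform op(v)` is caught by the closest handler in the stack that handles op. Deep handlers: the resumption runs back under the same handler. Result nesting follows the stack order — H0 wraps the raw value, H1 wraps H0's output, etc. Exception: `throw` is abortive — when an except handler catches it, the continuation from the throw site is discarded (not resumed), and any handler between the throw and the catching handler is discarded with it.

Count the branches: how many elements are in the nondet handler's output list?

Answer: 1

Working:
throw(3) @ H1 caught ⇒ 15
H2 returns (15, 5)
H3 returns [(15, 5)]
= [(15, 5)]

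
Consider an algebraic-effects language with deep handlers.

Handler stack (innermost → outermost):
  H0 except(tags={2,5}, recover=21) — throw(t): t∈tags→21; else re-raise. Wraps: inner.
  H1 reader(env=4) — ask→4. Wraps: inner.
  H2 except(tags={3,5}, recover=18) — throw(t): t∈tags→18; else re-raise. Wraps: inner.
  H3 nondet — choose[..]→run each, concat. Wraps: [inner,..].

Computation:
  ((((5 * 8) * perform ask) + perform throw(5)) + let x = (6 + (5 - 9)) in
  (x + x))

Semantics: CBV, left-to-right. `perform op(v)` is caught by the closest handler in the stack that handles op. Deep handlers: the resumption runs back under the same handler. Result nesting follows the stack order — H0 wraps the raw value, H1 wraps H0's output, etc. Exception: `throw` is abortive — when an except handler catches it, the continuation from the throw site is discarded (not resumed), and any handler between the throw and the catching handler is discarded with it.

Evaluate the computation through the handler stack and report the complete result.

Answer: [21]

Working:
ask @ H1 ⇒ 4
throw(5) @ H0 caught ⇒ 21
H1 returns 21
H2 returns 21
H3 returns [21]
= [21]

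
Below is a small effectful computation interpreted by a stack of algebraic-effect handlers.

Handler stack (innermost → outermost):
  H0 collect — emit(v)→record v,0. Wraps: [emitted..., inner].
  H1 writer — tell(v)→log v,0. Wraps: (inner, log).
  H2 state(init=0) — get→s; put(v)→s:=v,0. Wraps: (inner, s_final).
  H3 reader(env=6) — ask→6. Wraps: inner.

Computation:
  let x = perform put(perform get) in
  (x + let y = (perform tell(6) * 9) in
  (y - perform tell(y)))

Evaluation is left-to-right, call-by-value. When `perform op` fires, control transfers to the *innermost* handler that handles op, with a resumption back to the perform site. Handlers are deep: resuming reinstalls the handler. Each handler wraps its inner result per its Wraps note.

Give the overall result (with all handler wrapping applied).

Answer: (([0], (6, 0)), 0)

Evaluation trace:
get @ H2 ⇒ 0
put(0) @ H2 ⇒ s:=0
tell(6) @ H1 ⇒ log+=6
tell(0) @ H1 ⇒ log+=0
H0 returns [0]
H1 returns ([0], (6, 0))
H2 returns (([0], (6, 0)), 0)
H3 returns (([0], (6, 0)), 0)
= (([0], (6, 0)), 0)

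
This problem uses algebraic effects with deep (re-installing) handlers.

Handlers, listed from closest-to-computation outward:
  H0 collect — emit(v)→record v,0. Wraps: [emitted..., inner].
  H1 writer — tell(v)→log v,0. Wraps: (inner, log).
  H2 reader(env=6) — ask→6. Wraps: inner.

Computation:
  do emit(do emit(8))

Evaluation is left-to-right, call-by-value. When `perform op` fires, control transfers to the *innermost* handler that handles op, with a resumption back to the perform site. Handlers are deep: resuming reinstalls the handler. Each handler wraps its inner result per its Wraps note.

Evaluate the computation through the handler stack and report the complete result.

Answer: ([8, 0, 0], ())

Working:
emit(8) @ H0 ⇒ out+=8
emit(0) @ H0 ⇒ out+=0
H0 returns [8, 0, 0]
H1 returns ([8, 0, 0], ())
H2 returns ([8, 0, 0], ())
= ([8, 0, 0], ())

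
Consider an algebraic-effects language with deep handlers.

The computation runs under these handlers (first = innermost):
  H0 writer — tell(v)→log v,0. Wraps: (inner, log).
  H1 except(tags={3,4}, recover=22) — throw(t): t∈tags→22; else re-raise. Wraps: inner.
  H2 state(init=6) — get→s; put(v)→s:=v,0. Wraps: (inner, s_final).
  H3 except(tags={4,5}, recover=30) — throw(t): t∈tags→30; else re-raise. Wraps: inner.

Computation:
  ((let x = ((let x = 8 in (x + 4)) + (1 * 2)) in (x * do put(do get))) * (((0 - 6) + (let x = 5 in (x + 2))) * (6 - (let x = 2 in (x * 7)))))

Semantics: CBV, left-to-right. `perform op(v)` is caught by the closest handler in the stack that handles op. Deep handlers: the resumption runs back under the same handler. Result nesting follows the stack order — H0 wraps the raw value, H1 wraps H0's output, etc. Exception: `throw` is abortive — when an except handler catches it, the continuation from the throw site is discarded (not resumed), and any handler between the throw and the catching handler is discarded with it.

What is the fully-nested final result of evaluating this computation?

Answer: ((0, ()), 6)

Step-by-step:
get @ H2 ⇒ 6
put(6) @ H2 ⇒ s:=6
H0 returns (0, ())
H1 returns (0, ())
H2 returns ((0, ()), 6)
H3 returns ((0, ()), 6)
= ((0, ()), 6)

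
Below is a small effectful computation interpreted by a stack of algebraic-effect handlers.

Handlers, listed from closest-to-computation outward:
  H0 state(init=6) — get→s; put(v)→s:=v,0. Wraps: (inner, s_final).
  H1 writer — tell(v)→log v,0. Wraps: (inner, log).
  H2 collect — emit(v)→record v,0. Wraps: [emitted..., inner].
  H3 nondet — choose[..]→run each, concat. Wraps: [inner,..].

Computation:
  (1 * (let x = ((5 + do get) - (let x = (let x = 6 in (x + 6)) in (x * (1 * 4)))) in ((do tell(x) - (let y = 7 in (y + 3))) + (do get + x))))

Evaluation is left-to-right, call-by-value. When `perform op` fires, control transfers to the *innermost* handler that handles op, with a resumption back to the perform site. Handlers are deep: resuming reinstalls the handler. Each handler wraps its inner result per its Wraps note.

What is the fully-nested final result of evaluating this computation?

Answer: [[((-41, 6), (-37))]]

Evaluation trace:
get @ H0 ⇒ 6
tell(-37) @ H1 ⇒ log+=-37
get @ H0 ⇒ 6
H0 returns (-41, 6)
H1 returns ((-41, 6), (-37))
H2 returns [((-41, 6), (-37))]
H3 returns [[((-41, 6), (-37))]]
= [[((-41, 6), (-37))]]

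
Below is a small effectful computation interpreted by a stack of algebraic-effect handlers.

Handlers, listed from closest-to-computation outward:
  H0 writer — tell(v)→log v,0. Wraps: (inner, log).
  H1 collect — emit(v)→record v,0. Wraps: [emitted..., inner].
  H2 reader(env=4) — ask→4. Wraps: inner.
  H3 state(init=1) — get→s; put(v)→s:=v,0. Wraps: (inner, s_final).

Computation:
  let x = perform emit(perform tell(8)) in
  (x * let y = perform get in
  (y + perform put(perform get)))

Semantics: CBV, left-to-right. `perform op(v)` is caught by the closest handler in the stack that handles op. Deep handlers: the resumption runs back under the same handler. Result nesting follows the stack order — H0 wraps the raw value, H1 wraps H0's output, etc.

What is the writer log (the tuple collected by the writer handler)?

Evaluation trace:
tell(8) @ H0 ⇒ log+=8
emit(0) @ H1 ⇒ out+=0
get @ H3 ⇒ 1
get @ H3 ⇒ 1
put(1) @ H3 ⇒ s:=1
H0 returns (0, (8))
H1 returns [0, (0, (8))]
H2 returns [0, (0, (8))]
H3 returns ([0, (0, (8))], 1)
= ([0, (0, (8))], 1)

Answer: (8)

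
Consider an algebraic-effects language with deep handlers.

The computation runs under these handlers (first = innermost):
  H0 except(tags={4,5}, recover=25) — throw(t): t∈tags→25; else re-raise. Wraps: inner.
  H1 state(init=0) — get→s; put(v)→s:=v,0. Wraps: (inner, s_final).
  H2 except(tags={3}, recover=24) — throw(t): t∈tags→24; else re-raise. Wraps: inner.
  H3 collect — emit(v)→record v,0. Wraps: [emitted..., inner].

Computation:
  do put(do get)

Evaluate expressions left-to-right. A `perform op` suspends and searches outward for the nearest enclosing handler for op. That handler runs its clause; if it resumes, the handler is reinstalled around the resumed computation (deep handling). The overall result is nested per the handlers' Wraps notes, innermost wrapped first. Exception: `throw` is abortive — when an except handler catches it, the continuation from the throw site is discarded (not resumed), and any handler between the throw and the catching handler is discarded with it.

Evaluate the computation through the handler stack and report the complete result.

Step-by-step:
get @ H1 ⇒ 0
put(0) @ H1 ⇒ s:=0
H0 returns 0
H1 returns (0, 0)
H2 returns (0, 0)
H3 returns [(0, 0)]
= [(0, 0)]

Answer: [(0, 0)]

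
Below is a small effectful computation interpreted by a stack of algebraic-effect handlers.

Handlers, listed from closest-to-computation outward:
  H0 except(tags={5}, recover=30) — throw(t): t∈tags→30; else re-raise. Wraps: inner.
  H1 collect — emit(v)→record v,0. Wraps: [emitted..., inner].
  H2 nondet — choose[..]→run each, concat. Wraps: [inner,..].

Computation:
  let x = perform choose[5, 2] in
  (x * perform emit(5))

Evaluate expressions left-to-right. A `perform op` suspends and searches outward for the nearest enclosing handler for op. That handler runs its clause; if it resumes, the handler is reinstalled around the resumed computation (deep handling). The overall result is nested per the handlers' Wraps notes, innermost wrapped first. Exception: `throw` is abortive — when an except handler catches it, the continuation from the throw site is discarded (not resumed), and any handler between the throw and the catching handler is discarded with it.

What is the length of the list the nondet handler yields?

Answer: 2

Step-by-step:
choose[5, 2] @ H2
  branch[0] choose=5:
    emit(5) @ H1 ⇒ out+=5
    H0 returns 0
    H1 returns [5, 0]
    H2 returns [[5, 0]]
  branch[1] choose=2:
    emit(5) @ H1 ⇒ out+=5
    H0 returns 0
    H1 returns [5, 0]
    H2 returns [[5, 0]]
= [[5, 0], [5, 0]]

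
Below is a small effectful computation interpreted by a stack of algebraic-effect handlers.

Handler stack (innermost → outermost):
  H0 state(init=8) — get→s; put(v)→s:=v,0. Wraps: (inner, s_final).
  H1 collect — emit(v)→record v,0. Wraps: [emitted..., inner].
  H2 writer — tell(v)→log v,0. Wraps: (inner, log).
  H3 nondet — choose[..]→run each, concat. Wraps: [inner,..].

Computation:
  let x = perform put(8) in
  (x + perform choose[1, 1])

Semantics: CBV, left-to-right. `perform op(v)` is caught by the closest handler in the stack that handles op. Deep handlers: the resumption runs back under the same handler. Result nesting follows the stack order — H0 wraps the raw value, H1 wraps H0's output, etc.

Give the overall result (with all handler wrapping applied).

Evaluation trace:
put(8) @ H0 ⇒ s:=8
choose[1, 1] @ H3
  branch[0] choose=1:
    H0 returns (1, 8)
    H1 returns [(1, 8)]
    H2 returns ([(1, 8)], ())
    H3 returns [([(1, 8)], ())]
  branch[1] choose=1:
    H0 returns (1, 8)
    H1 returns [(1, 8)]
    H2 returns ([(1, 8)], ())
    H3 returns [([(1, 8)], ())]
= [([(1, 8)], ()), ([(1, 8)], ())]

Answer: [([(1, 8)], ()), ([(1, 8)], ())]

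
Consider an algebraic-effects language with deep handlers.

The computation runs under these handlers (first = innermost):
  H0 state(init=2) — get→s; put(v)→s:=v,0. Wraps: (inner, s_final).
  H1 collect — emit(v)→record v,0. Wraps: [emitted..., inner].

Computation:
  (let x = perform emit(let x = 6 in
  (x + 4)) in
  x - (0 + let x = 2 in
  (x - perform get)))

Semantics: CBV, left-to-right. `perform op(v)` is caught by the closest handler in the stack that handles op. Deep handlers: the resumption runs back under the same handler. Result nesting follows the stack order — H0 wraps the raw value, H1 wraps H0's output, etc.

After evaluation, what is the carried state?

Evaluation trace:
emit(10) @ H1 ⇒ out+=10
get @ H0 ⇒ 2
H0 returns (0, 2)
H1 returns [10, (0, 2)]
= [10, (0, 2)]

Answer: 2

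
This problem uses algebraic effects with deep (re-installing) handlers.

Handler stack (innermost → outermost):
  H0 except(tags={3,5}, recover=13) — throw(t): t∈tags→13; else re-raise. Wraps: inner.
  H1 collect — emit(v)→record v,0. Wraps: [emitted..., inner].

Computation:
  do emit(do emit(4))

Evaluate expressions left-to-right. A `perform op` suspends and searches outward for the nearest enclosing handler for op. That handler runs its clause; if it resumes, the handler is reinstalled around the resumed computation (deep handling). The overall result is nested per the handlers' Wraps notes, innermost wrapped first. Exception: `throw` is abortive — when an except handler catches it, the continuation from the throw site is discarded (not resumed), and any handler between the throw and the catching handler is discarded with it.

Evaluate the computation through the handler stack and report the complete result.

Answer: [4, 0, 0]

Working:
emit(4) @ H1 ⇒ out+=4
emit(0) @ H1 ⇒ out+=0
H0 returns 0
H1 returns [4, 0, 0]
= [4, 0, 0]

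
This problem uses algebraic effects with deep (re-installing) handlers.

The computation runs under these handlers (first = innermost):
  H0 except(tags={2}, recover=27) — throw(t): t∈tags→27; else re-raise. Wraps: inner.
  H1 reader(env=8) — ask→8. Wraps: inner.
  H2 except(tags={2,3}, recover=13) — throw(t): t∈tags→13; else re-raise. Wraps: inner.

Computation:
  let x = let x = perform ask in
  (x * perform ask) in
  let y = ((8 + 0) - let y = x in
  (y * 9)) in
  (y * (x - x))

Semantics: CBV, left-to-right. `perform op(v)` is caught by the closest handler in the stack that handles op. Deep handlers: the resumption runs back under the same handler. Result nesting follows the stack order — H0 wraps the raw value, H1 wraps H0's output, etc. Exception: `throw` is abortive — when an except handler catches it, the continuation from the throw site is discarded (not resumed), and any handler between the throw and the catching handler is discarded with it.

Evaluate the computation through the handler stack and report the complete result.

Evaluation trace:
ask @ H1 ⇒ 8
ask @ H1 ⇒ 8
H0 returns 0
H1 returns 0
H2 returns 0
= 0

Answer: 0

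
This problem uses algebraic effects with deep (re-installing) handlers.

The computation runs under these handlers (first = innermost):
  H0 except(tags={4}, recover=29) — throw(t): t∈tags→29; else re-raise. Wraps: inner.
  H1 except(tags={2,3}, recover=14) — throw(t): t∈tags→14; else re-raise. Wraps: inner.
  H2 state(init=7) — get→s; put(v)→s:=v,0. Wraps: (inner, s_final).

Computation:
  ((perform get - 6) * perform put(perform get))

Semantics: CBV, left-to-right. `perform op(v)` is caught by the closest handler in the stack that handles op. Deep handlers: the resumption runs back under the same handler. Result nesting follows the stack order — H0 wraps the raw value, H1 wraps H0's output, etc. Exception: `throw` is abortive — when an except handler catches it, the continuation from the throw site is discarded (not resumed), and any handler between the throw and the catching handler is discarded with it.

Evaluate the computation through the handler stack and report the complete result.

Evaluation trace:
get @ H2 ⇒ 7
get @ H2 ⇒ 7
put(7) @ H2 ⇒ s:=7
H0 returns 0
H1 returns 0
H2 returns (0, 7)
= (0, 7)

Answer: (0, 7)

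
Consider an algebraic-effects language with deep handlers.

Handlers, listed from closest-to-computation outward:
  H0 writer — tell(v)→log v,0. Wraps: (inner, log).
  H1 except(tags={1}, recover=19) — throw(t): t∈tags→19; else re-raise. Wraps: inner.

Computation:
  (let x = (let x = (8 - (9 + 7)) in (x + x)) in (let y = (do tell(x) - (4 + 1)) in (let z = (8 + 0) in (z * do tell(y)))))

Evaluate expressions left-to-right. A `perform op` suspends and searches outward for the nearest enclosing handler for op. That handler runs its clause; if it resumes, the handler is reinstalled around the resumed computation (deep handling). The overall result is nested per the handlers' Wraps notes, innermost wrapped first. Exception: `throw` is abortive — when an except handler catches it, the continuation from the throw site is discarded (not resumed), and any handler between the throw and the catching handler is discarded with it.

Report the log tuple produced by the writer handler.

Working:
tell(-16) @ H0 ⇒ log+=-16
tell(-5) @ H0 ⇒ log+=-5
H0 returns (0, (-16, -5))
H1 returns (0, (-16, -5))
= (0, (-16, -5))

Answer: (-16, -5)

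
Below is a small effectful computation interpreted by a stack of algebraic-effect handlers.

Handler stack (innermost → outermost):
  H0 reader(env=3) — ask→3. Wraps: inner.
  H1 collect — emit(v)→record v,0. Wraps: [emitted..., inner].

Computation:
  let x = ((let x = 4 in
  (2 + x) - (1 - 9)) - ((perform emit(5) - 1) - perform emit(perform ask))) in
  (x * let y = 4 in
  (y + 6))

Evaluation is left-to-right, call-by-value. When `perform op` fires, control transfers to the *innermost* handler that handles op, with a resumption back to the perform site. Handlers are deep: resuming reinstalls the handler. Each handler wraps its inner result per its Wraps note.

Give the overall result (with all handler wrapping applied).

Evaluation trace:
emit(5) @ H1 ⇒ out+=5
ask @ H0 ⇒ 3
emit(3) @ H1 ⇒ out+=3
H0 returns 150
H1 returns [5, 3, 150]
= [5, 3, 150]

Answer: [5, 3, 150]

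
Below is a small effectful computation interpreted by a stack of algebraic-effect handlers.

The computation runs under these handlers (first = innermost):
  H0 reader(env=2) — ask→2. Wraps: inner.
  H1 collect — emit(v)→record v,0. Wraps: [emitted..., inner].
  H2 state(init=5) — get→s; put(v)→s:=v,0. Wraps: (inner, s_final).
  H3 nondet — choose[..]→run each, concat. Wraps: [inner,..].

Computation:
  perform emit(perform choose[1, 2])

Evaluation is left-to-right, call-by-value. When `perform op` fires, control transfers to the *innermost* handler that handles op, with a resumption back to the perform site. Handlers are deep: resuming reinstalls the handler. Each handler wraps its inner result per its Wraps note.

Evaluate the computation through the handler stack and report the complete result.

Step-by-step:
choose[1, 2] @ H3
  branch[0] choose=1:
    emit(1) @ H1 ⇒ out+=1
    H0 returns 0
    H1 returns [1, 0]
    H2 returns ([1, 0], 5)
    H3 returns [([1, 0], 5)]
  branch[1] choose=2:
    emit(2) @ H1 ⇒ out+=2
    H0 returns 0
    H1 returns [2, 0]
    H2 returns ([2, 0], 5)
    H3 returns [([2, 0], 5)]
= [([1, 0], 5), ([2, 0], 5)]

Answer: [([1, 0], 5), ([2, 0], 5)]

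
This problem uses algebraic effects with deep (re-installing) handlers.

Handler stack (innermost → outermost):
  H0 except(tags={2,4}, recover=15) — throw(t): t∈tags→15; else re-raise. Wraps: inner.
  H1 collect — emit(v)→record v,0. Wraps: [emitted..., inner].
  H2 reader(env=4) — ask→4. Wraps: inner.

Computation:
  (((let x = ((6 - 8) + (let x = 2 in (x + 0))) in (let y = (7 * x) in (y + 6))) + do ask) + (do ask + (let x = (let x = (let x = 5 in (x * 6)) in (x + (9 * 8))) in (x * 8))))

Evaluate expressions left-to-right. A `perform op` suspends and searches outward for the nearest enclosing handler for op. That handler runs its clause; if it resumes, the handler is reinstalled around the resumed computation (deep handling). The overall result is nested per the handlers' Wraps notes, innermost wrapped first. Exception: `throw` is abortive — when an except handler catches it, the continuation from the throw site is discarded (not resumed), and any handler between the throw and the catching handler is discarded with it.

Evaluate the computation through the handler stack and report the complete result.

Answer: [830]

Step-by-step:
ask @ H2 ⇒ 4
ask @ H2 ⇒ 4
H0 returns 830
H1 returns [830]
H2 returns [830]
= [830]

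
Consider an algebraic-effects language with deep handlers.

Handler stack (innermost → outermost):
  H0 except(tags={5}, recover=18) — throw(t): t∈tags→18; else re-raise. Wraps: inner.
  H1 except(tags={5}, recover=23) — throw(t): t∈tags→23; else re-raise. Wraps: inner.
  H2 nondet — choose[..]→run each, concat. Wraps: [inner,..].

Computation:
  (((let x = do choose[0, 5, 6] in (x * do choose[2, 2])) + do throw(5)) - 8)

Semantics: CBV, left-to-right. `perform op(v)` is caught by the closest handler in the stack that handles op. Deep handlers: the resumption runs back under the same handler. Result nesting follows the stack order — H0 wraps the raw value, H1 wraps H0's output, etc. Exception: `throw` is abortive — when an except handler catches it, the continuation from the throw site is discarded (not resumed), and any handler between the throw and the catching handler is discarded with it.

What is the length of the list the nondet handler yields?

Evaluation trace:
choose[0, 5, 6] @ H2
  branch[0] choose=0:
    choose[2, 2] @ H2
      branch[0] choose=2:
        throw(5) @ H0 caught ⇒ 18
        H1 returns 18
        H2 returns [18]
      branch[1] choose=2:
        throw(5) @ H0 caught ⇒ 18
        H1 returns 18
        H2 returns [18]
  branch[1] choose=5:
    choose[2, 2] @ H2
      branch[0] choose=2:
        throw(5) @ H0 caught ⇒ 18
        H1 returns 18
        H2 returns [18]
      branch[1] choose=2:
        throw(5) @ H0 caught ⇒ 18
        H1 returns 18
        H2 returns [18]
  branch[2] choose=6:
    choose[2, 2] @ H2
      branch[0] choose=2:
        throw(5) @ H0 caught ⇒ 18
        H1 returns 18
        H2 returns [18]
      branch[1] choose=2:
        throw(5) @ H0 caught ⇒ 18
        H1 returns 18
        H2 returns [18]
= [18, 18, 18, 18, 18, 18]

Answer: 6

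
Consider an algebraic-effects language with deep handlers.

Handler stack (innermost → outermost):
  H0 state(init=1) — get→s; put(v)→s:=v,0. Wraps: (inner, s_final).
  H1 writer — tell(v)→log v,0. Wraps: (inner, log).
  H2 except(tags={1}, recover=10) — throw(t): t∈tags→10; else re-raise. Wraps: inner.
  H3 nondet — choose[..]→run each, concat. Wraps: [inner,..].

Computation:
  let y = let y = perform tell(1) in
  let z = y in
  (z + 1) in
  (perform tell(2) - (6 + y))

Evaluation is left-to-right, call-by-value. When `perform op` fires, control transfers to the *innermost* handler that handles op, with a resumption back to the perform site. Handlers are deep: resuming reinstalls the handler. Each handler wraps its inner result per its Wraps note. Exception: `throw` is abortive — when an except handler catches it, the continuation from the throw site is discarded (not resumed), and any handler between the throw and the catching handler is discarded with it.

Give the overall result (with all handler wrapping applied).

Evaluation trace:
tell(1) @ H1 ⇒ log+=1
tell(2) @ H1 ⇒ log+=2
H0 returns (-7, 1)
H1 returns ((-7, 1), (1, 2))
H2 returns ((-7, 1), (1, 2))
H3 returns [((-7, 1), (1, 2))]
= [((-7, 1), (1, 2))]

Answer: [((-7, 1), (1, 2))]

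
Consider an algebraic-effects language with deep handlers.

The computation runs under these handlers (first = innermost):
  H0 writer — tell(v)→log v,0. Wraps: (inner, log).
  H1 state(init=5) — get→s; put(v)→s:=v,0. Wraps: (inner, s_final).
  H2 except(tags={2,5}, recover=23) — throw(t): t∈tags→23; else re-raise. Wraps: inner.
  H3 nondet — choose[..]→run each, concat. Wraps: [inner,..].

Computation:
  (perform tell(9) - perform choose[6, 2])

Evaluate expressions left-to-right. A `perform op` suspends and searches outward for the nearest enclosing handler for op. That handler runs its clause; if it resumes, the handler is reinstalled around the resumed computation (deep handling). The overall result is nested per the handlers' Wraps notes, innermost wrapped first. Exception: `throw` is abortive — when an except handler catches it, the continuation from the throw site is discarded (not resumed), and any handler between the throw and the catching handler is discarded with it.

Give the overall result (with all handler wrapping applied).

Step-by-step:
tell(9) @ H0 ⇒ log+=9
choose[6, 2] @ H3
  branch[0] choose=6:
    H0 returns (-6, (9))
    H1 returns ((-6, (9)), 5)
    H2 returns ((-6, (9)), 5)
    H3 returns [((-6, (9)), 5)]
  branch[1] choose=2:
    H0 returns (-2, (9))
    H1 returns ((-2, (9)), 5)
    H2 returns ((-2, (9)), 5)
    H3 returns [((-2, (9)), 5)]
= [((-6, (9)), 5), ((-2, (9)), 5)]

Answer: [((-6, (9)), 5), ((-2, (9)), 5)]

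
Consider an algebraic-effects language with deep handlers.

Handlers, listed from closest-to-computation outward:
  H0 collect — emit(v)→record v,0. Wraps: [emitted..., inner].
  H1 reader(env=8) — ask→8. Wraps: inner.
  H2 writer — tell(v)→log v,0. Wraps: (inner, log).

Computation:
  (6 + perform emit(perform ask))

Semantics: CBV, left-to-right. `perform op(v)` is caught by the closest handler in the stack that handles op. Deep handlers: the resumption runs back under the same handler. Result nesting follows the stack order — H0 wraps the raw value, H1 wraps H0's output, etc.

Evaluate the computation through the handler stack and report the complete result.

Evaluation trace:
ask @ H1 ⇒ 8
emit(8) @ H0 ⇒ out+=8
H0 returns [8, 6]
H1 returns [8, 6]
H2 returns ([8, 6], ())
= ([8, 6], ())

Answer: ([8, 6], ())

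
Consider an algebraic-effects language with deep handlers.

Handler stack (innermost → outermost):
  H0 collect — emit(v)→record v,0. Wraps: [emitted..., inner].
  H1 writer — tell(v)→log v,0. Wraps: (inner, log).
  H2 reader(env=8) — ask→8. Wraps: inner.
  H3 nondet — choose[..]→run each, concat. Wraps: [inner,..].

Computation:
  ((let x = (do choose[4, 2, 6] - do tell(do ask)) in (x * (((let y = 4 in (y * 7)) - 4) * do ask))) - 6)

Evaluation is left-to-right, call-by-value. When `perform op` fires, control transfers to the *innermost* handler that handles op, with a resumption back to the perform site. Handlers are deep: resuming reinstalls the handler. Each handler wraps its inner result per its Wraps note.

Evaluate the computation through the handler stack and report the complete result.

Answer: [([762], (8)), ([378], (8)), ([1146], (8))]

Step-by-step:
choose[4, 2, 6] @ H3
  branch[0] choose=4:
    ask @ H2 ⇒ 8
    tell(8) @ H1 ⇒ log+=8
    ask @ H2 ⇒ 8
    H0 returns [762]
    H1 returns ([762], (8))
    H2 returns ([762], (8))
    H3 returns [([762], (8))]
  branch[1] choose=2:
    ask @ H2 ⇒ 8
    tell(8) @ H1 ⇒ log+=8
    ask @ H2 ⇒ 8
    H0 returns [378]
    H1 returns ([378], (8))
    H2 returns ([378], (8))
    H3 returns [([378], (8))]
  branch[2] choose=6:
    ask @ H2 ⇒ 8
    tell(8) @ H1 ⇒ log+=8
    ask @ H2 ⇒ 8
    H0 returns [1146]
    H1 returns ([1146], (8))
    H2 returns ([1146], (8))
    H3 returns [([1146], (8))]
= [([762], (8)), ([378], (8)), ([1146], (8))]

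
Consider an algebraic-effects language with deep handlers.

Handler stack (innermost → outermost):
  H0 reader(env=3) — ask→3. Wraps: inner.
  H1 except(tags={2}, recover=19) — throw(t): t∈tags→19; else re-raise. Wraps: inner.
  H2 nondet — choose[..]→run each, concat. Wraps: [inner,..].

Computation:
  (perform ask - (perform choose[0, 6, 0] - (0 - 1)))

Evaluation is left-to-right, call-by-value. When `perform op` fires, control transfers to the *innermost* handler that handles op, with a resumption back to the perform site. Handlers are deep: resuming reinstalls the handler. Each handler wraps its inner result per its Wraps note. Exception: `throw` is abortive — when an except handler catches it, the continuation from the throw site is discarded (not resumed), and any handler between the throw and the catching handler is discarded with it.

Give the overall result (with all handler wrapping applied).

Answer: [2, -4, 2]

Working:
ask @ H0 ⇒ 3
choose[0, 6, 0] @ H2
  branch[0] choose=0:
    H0 returns 2
    H1 returns 2
    H2 returns [2]
  branch[1] choose=6:
    H0 returns -4
    H1 returns -4
    H2 returns [-4]
  branch[2] choose=0:
    H0 returns 2
    H1 returns 2
    H2 returns [2]
= [2, -4, 2]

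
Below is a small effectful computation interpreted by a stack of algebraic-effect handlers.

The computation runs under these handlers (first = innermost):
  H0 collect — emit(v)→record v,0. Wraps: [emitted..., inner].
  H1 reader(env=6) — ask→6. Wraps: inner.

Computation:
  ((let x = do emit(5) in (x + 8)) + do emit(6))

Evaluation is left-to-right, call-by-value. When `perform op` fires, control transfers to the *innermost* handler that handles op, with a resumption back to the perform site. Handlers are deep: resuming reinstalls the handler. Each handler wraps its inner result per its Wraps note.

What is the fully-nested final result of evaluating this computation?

Answer: [5, 6, 8]

Working:
emit(5) @ H0 ⇒ out+=5
emit(6) @ H0 ⇒ out+=6
H0 returns [5, 6, 8]
H1 returns [5, 6, 8]
= [5, 6, 8]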